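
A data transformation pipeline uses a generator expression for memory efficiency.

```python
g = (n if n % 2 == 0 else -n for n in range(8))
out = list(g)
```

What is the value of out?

Step 1: For each n in range(8), yield n if even, else -n:
  n=0: even, yield 0
  n=1: odd, yield -1
  n=2: even, yield 2
  n=3: odd, yield -3
  n=4: even, yield 4
  n=5: odd, yield -5
  n=6: even, yield 6
  n=7: odd, yield -7
Therefore out = [0, -1, 2, -3, 4, -5, 6, -7].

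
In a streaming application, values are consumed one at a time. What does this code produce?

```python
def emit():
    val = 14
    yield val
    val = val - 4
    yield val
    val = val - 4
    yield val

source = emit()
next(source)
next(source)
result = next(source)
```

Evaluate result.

Step 1: Trace through generator execution:
  Yield 1: val starts at 14, yield 14
  Yield 2: val = 14 - 4 = 10, yield 10
  Yield 3: val = 10 - 4 = 6, yield 6
Step 2: First next() gets 14, second next() gets the second value, third next() yields 6.
Therefore result = 6.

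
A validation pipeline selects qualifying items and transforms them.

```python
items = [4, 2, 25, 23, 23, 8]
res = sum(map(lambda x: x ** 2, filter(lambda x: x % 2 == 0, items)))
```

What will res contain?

Step 1: Filter even numbers from [4, 2, 25, 23, 23, 8]: [4, 2, 8]
Step 2: Square each: [16, 4, 64]
Step 3: Sum = 84.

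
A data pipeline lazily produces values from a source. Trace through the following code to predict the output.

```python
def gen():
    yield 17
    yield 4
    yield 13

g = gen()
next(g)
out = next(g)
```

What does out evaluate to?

Step 1: gen() creates a generator.
Step 2: next(g) yields 17 (consumed and discarded).
Step 3: next(g) yields 4, assigned to out.
Therefore out = 4.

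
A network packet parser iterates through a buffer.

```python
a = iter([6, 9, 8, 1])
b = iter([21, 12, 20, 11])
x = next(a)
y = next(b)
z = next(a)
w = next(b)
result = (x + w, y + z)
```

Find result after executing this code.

Step 1: a iterates [6, 9, 8, 1], b iterates [21, 12, 20, 11].
Step 2: x = next(a) = 6, y = next(b) = 21.
Step 3: z = next(a) = 9, w = next(b) = 12.
Step 4: result = (6 + 12, 21 + 9) = (18, 30).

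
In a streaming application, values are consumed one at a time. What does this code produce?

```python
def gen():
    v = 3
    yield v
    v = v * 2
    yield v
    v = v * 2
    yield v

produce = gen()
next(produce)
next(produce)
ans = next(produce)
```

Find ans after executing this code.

Step 1: Trace through generator execution:
  Yield 1: v starts at 3, yield 3
  Yield 2: v = 3 * 2 = 6, yield 6
  Yield 3: v = 6 * 2 = 12, yield 12
Step 2: First next() gets 3, second next() gets the second value, third next() yields 12.
Therefore ans = 12.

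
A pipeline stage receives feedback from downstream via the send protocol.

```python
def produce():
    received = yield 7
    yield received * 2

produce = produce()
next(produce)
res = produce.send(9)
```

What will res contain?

Step 1: next(produce) advances to first yield, producing 7.
Step 2: send(9) resumes, received = 9.
Step 3: yield received * 2 = 9 * 2 = 18.
Therefore res = 18.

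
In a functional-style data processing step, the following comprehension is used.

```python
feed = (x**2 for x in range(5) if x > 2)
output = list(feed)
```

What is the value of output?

Step 1: For range(5), keep x > 2, then square:
  x=0: 0 <= 2, excluded
  x=1: 1 <= 2, excluded
  x=2: 2 <= 2, excluded
  x=3: 3 > 2, yield 3**2 = 9
  x=4: 4 > 2, yield 4**2 = 16
Therefore output = [9, 16].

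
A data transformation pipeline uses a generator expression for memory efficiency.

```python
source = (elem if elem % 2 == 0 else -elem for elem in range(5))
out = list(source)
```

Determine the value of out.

Step 1: For each elem in range(5), yield elem if even, else -elem:
  elem=0: even, yield 0
  elem=1: odd, yield -1
  elem=2: even, yield 2
  elem=3: odd, yield -3
  elem=4: even, yield 4
Therefore out = [0, -1, 2, -3, 4].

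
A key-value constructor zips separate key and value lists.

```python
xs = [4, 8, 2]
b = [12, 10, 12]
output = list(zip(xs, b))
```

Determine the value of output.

Step 1: zip pairs elements at same index:
  Index 0: (4, 12)
  Index 1: (8, 10)
  Index 2: (2, 12)
Therefore output = [(4, 12), (8, 10), (2, 12)].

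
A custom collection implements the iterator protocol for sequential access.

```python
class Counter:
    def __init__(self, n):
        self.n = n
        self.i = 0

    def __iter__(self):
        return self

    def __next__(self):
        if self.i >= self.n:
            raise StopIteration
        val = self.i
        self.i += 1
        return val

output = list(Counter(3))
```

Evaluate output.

Step 1: Counter(3) creates an iterator counting 0 to 2.
Step 2: list() consumes all values: [0, 1, 2].
Therefore output = [0, 1, 2].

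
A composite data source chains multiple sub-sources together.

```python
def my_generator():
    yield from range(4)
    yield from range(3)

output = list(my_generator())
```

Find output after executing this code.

Step 1: Trace yields in order:
  yield 0
  yield 1
  yield 2
  yield 3
  yield 0
  yield 1
  yield 2
Therefore output = [0, 1, 2, 3, 0, 1, 2].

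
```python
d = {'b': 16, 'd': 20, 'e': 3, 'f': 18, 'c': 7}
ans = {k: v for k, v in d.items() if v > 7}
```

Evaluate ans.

Step 1: Filter items where value > 7:
  'b': 16 > 7: kept
  'd': 20 > 7: kept
  'e': 3 <= 7: removed
  'f': 18 > 7: kept
  'c': 7 <= 7: removed
Therefore ans = {'b': 16, 'd': 20, 'f': 18}.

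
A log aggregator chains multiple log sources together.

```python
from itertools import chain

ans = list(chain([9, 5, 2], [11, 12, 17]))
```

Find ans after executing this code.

Step 1: chain() concatenates iterables: [9, 5, 2] + [11, 12, 17].
Therefore ans = [9, 5, 2, 11, 12, 17].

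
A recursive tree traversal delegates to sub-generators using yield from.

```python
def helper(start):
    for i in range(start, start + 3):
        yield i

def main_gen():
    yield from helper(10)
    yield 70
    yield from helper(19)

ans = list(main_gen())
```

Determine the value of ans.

Step 1: main_gen() delegates to helper(10):
  yield 10
  yield 11
  yield 12
Step 2: yield 70
Step 3: Delegates to helper(19):
  yield 19
  yield 20
  yield 21
Therefore ans = [10, 11, 12, 70, 19, 20, 21].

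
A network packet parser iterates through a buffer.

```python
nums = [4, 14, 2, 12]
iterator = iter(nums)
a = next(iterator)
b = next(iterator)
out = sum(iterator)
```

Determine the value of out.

Step 1: Create iterator over [4, 14, 2, 12].
Step 2: a = next() = 4, b = next() = 14.
Step 3: sum() of remaining [2, 12] = 14.
Therefore out = 14.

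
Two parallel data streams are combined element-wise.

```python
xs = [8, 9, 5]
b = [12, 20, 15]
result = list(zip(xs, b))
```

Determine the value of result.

Step 1: zip pairs elements at same index:
  Index 0: (8, 12)
  Index 1: (9, 20)
  Index 2: (5, 15)
Therefore result = [(8, 12), (9, 20), (5, 15)].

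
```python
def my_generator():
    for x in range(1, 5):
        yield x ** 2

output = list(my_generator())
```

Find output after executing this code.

Step 1: For each x in range(1, 5), yield x**2:
  x=1: yield 1**2 = 1
  x=2: yield 2**2 = 4
  x=3: yield 3**2 = 9
  x=4: yield 4**2 = 16
Therefore output = [1, 4, 9, 16].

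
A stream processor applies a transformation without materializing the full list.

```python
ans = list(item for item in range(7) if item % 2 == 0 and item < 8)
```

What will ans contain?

Step 1: Filter range(7) where item % 2 == 0 and item < 8:
  item=0: both conditions met, included
  item=1: excluded (1 % 2 != 0)
  item=2: both conditions met, included
  item=3: excluded (3 % 2 != 0)
  item=4: both conditions met, included
  item=5: excluded (5 % 2 != 0)
  item=6: both conditions met, included
Therefore ans = [0, 2, 4, 6].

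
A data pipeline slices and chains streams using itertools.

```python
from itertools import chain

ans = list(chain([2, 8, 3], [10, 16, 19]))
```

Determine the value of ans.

Step 1: chain() concatenates iterables: [2, 8, 3] + [10, 16, 19].
Therefore ans = [2, 8, 3, 10, 16, 19].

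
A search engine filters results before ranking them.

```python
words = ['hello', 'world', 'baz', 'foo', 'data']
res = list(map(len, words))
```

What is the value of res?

Step 1: Map len() to each word:
  'hello' -> 5
  'world' -> 5
  'baz' -> 3
  'foo' -> 3
  'data' -> 4
Therefore res = [5, 5, 3, 3, 4].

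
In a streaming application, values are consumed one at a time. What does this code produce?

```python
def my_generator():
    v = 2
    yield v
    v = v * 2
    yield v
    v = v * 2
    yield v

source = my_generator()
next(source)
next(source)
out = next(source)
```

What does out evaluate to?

Step 1: Trace through generator execution:
  Yield 1: v starts at 2, yield 2
  Yield 2: v = 2 * 2 = 4, yield 4
  Yield 3: v = 4 * 2 = 8, yield 8
Step 2: First next() gets 2, second next() gets the second value, third next() yields 8.
Therefore out = 8.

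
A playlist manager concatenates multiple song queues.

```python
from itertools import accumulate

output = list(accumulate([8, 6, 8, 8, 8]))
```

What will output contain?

Step 1: accumulate computes running sums:
  + 8 = 8
  + 6 = 14
  + 8 = 22
  + 8 = 30
  + 8 = 38
Therefore output = [8, 14, 22, 30, 38].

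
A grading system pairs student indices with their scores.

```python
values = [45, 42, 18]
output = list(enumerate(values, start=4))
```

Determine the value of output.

Step 1: enumerate with start=4:
  (4, 45)
  (5, 42)
  (6, 18)
Therefore output = [(4, 45), (5, 42), (6, 18)].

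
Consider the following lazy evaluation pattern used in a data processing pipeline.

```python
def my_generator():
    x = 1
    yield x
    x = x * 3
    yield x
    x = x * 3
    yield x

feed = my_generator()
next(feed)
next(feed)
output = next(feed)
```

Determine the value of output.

Step 1: Trace through generator execution:
  Yield 1: x starts at 1, yield 1
  Yield 2: x = 1 * 3 = 3, yield 3
  Yield 3: x = 3 * 3 = 9, yield 9
Step 2: First next() gets 1, second next() gets the second value, third next() yields 9.
Therefore output = 9.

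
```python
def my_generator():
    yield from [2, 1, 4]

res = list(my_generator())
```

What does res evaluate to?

Step 1: yield from delegates to the iterable, yielding each element.
Step 2: Collected values: [2, 1, 4].
Therefore res = [2, 1, 4].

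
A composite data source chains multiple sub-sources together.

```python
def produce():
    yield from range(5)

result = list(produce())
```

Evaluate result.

Step 1: yield from delegates to the iterable, yielding each element.
Step 2: Collected values: [0, 1, 2, 3, 4].
Therefore result = [0, 1, 2, 3, 4].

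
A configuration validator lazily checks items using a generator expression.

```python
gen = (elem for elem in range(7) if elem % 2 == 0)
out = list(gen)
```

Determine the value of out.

Step 1: Filter range(7) keeping only even values:
  elem=0: even, included
  elem=1: odd, excluded
  elem=2: even, included
  elem=3: odd, excluded
  elem=4: even, included
  elem=5: odd, excluded
  elem=6: even, included
Therefore out = [0, 2, 4, 6].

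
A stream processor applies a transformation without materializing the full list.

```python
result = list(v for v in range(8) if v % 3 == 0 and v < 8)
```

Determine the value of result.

Step 1: Filter range(8) where v % 3 == 0 and v < 8:
  v=0: both conditions met, included
  v=1: excluded (1 % 3 != 0)
  v=2: excluded (2 % 3 != 0)
  v=3: both conditions met, included
  v=4: excluded (4 % 3 != 0)
  v=5: excluded (5 % 3 != 0)
  v=6: both conditions met, included
  v=7: excluded (7 % 3 != 0)
Therefore result = [0, 3, 6].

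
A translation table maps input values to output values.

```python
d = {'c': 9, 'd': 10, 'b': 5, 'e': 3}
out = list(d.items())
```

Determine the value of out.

Step 1: d.items() returns (key, value) pairs in insertion order.
Therefore out = [('c', 9), ('d', 10), ('b', 5), ('e', 3)].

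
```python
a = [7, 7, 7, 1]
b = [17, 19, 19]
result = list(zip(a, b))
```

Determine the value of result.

Step 1: zip stops at shortest (len(a)=4, len(b)=3):
  Index 0: (7, 17)
  Index 1: (7, 19)
  Index 2: (7, 19)
Step 2: Last element of a (1) has no pair, dropped.
Therefore result = [(7, 17), (7, 19), (7, 19)].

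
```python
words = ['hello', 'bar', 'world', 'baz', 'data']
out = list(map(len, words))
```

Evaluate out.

Step 1: Map len() to each word:
  'hello' -> 5
  'bar' -> 3
  'world' -> 5
  'baz' -> 3
  'data' -> 4
Therefore out = [5, 3, 5, 3, 4].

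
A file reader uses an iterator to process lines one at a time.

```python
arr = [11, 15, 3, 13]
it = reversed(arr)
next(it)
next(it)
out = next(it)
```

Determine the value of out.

Step 1: reversed([11, 15, 3, 13]) gives iterator: [13, 3, 15, 11].
Step 2: First next() = 13, second next() = 3.
Step 3: Third next() = 15.
Therefore out = 15.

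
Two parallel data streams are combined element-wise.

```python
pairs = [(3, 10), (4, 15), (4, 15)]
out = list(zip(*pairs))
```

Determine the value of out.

Step 1: zip(*pairs) transposes: unzips [(3, 10), (4, 15), (4, 15)] into separate sequences.
Step 2: First elements: (3, 4, 4), second elements: (10, 15, 15).
Therefore out = [(3, 4, 4), (10, 15, 15)].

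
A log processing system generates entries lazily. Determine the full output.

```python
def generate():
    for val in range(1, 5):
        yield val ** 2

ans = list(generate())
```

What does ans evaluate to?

Step 1: For each val in range(1, 5), yield val**2:
  val=1: yield 1**2 = 1
  val=2: yield 2**2 = 4
  val=3: yield 3**2 = 9
  val=4: yield 4**2 = 16
Therefore ans = [1, 4, 9, 16].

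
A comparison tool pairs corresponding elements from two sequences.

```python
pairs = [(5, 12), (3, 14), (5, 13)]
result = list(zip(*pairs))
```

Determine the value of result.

Step 1: zip(*pairs) transposes: unzips [(5, 12), (3, 14), (5, 13)] into separate sequences.
Step 2: First elements: (5, 3, 5), second elements: (12, 14, 13).
Therefore result = [(5, 3, 5), (12, 14, 13)].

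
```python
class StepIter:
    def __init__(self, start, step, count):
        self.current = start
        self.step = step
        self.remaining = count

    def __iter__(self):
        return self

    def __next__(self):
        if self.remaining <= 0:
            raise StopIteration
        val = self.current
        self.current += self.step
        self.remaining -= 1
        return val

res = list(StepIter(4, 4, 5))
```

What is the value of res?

Step 1: StepIter starts at 4, increments by 4, for 5 steps:
  Yield 4, then current += 4
  Yield 8, then current += 4
  Yield 12, then current += 4
  Yield 16, then current += 4
  Yield 20, then current += 4
Therefore res = [4, 8, 12, 16, 20].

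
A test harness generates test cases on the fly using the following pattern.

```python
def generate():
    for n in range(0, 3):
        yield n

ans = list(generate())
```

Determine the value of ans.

Step 1: The generator yields each value from range(0, 3).
Step 2: list() consumes all yields: [0, 1, 2].
Therefore ans = [0, 1, 2].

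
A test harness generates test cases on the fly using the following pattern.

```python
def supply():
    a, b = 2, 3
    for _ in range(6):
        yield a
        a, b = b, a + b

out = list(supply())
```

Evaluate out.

Step 1: Fibonacci-like sequence starting with a=2, b=3:
  Iteration 1: yield a=2, then a,b = 3,5
  Iteration 2: yield a=3, then a,b = 5,8
  Iteration 3: yield a=5, then a,b = 8,13
  Iteration 4: yield a=8, then a,b = 13,21
  Iteration 5: yield a=13, then a,b = 21,34
  Iteration 6: yield a=21, then a,b = 34,55
Therefore out = [2, 3, 5, 8, 13, 21].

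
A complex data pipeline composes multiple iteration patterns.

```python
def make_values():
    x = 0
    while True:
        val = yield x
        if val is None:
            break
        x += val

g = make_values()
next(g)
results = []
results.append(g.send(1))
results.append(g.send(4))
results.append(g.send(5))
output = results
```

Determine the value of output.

Step 1: next(g) -> yield 0.
Step 2: send(1) -> x = 1, yield 1.
Step 3: send(4) -> x = 5, yield 5.
Step 4: send(5) -> x = 10, yield 10.
Therefore output = [1, 5, 10].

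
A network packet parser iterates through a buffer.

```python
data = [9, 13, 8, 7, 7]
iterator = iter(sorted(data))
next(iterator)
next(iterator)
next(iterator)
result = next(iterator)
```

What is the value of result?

Step 1: sorted([9, 13, 8, 7, 7]) = [7, 7, 8, 9, 13].
Step 2: Create iterator and skip 3 elements.
Step 3: next() returns 9.
Therefore result = 9.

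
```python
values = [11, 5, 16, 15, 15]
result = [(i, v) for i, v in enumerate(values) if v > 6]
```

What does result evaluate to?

Step 1: Filter enumerate([11, 5, 16, 15, 15]) keeping v > 6:
  (0, 11): 11 > 6, included
  (1, 5): 5 <= 6, excluded
  (2, 16): 16 > 6, included
  (3, 15): 15 > 6, included
  (4, 15): 15 > 6, included
Therefore result = [(0, 11), (2, 16), (3, 15), (4, 15)].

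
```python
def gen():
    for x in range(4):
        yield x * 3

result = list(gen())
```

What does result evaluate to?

Step 1: For each x in range(4), yield x * 3:
  x=0: yield 0 * 3 = 0
  x=1: yield 1 * 3 = 3
  x=2: yield 2 * 3 = 6
  x=3: yield 3 * 3 = 9
Therefore result = [0, 3, 6, 9].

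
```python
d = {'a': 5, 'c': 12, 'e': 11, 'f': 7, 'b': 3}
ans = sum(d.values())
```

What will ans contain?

Step 1: d.values() = [5, 12, 11, 7, 3].
Step 2: sum = 38.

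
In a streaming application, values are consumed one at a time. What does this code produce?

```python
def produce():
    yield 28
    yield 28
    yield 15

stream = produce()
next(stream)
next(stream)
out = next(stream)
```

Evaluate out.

Step 1: produce() creates a generator.
Step 2: next(stream) yields 28 (consumed and discarded).
Step 3: next(stream) yields 28 (consumed and discarded).
Step 4: next(stream) yields 15, assigned to out.
Therefore out = 15.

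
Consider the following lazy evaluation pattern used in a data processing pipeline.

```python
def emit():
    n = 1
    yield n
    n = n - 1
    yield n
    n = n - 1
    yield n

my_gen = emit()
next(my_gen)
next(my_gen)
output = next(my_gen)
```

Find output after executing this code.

Step 1: Trace through generator execution:
  Yield 1: n starts at 1, yield 1
  Yield 2: n = 1 - 1 = 0, yield 0
  Yield 3: n = 0 - 1 = -1, yield -1
Step 2: First next() gets 1, second next() gets the second value, third next() yields -1.
Therefore output = -1.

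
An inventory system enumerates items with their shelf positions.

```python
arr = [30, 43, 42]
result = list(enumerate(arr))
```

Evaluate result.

Step 1: enumerate pairs each element with its index:
  (0, 30)
  (1, 43)
  (2, 42)
Therefore result = [(0, 30), (1, 43), (2, 42)].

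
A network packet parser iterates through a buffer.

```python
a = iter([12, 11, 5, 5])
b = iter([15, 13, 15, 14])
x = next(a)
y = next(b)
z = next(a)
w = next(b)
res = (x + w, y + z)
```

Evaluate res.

Step 1: a iterates [12, 11, 5, 5], b iterates [15, 13, 15, 14].
Step 2: x = next(a) = 12, y = next(b) = 15.
Step 3: z = next(a) = 11, w = next(b) = 13.
Step 4: res = (12 + 13, 15 + 11) = (25, 26).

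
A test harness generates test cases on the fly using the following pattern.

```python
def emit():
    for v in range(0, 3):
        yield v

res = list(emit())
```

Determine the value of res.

Step 1: The generator yields each value from range(0, 3).
Step 2: list() consumes all yields: [0, 1, 2].
Therefore res = [0, 1, 2].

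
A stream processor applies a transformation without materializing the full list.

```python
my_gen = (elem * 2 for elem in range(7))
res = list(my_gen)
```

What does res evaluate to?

Step 1: For each elem in range(7), compute elem*2:
  elem=0: 0*2 = 0
  elem=1: 1*2 = 2
  elem=2: 2*2 = 4
  elem=3: 3*2 = 6
  elem=4: 4*2 = 8
  elem=5: 5*2 = 10
  elem=6: 6*2 = 12
Therefore res = [0, 2, 4, 6, 8, 10, 12].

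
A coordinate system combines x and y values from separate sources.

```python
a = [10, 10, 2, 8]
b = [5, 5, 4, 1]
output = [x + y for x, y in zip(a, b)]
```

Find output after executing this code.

Step 1: Add corresponding elements:
  10 + 5 = 15
  10 + 5 = 15
  2 + 4 = 6
  8 + 1 = 9
Therefore output = [15, 15, 6, 9].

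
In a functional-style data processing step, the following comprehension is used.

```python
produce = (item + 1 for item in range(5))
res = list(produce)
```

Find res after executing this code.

Step 1: For each item in range(5), compute item+1:
  item=0: 0+1 = 1
  item=1: 1+1 = 2
  item=2: 2+1 = 3
  item=3: 3+1 = 4
  item=4: 4+1 = 5
Therefore res = [1, 2, 3, 4, 5].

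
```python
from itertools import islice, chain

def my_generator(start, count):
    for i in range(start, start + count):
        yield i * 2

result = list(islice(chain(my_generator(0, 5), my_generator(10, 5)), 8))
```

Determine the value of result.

Step 1: my_generator(0, 5) yields [0, 2, 4, 6, 8].
Step 2: my_generator(10, 5) yields [20, 22, 24, 26, 28].
Step 3: chain concatenates: [0, 2, 4, 6, 8, 20, 22, 24, 26, 28].
Step 4: islice takes first 8: [0, 2, 4, 6, 8, 20, 22, 24].
Therefore result = [0, 2, 4, 6, 8, 20, 22, 24].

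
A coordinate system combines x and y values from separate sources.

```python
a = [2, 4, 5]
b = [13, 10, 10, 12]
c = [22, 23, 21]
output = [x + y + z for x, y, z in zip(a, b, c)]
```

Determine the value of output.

Step 1: zip three lists (truncates to shortest, len=3):
  2 + 13 + 22 = 37
  4 + 10 + 23 = 37
  5 + 10 + 21 = 36
Therefore output = [37, 37, 36].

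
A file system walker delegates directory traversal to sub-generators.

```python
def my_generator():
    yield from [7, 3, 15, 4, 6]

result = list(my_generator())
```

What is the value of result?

Step 1: yield from delegates to the iterable, yielding each element.
Step 2: Collected values: [7, 3, 15, 4, 6].
Therefore result = [7, 3, 15, 4, 6].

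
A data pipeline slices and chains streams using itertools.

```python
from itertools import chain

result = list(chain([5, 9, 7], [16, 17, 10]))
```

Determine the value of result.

Step 1: chain() concatenates iterables: [5, 9, 7] + [16, 17, 10].
Therefore result = [5, 9, 7, 16, 17, 10].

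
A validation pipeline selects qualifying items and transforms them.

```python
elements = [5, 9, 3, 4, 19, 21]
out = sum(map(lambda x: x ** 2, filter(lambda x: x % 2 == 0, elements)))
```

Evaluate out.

Step 1: Filter even numbers from [5, 9, 3, 4, 19, 21]: [4]
Step 2: Square each: [16]
Step 3: Sum = 16.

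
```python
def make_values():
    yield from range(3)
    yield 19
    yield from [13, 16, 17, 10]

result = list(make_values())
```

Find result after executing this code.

Step 1: Trace yields in order:
  yield 0
  yield 1
  yield 2
  yield 19
  yield 13
  yield 16
  yield 17
  yield 10
Therefore result = [0, 1, 2, 19, 13, 16, 17, 10].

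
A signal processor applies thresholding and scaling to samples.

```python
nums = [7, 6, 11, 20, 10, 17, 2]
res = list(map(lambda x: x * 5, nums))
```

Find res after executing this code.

Step 1: Apply lambda x: x * 5 to each element:
  7 -> 35
  6 -> 30
  11 -> 55
  20 -> 100
  10 -> 50
  17 -> 85
  2 -> 10
Therefore res = [35, 30, 55, 100, 50, 85, 10].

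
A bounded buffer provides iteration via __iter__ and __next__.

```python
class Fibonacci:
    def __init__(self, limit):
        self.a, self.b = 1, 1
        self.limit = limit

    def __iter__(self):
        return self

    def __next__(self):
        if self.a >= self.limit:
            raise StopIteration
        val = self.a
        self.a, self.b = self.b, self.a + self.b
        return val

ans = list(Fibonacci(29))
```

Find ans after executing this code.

Step 1: Fibonacci-like sequence (a=1, b=1) until >= 29:
  Yield 1, then a,b = 1,2
  Yield 1, then a,b = 2,3
  Yield 2, then a,b = 3,5
  Yield 3, then a,b = 5,8
  Yield 5, then a,b = 8,13
  Yield 8, then a,b = 13,21
  Yield 13, then a,b = 21,34
  Yield 21, then a,b = 34,55
Step 2: 34 >= 29, stop.
Therefore ans = [1, 1, 2, 3, 5, 8, 13, 21].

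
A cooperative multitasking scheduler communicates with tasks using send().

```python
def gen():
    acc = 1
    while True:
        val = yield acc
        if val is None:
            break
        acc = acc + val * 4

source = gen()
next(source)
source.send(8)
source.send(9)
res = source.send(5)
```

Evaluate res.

Step 1: next() -> yield acc=1.
Step 2: send(8) -> val=8, acc = 1 + 8*4 = 33, yield 33.
Step 3: send(9) -> val=9, acc = 33 + 9*4 = 69, yield 69.
Step 4: send(5) -> val=5, acc = 69 + 5*4 = 89, yield 89.
Therefore res = 89.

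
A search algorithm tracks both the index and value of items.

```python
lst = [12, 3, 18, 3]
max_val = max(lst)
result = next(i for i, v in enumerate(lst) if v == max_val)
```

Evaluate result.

Step 1: max([12, 3, 18, 3]) = 18.
Step 2: Find first index where value == 18:
  Index 0: 12 != 18
  Index 1: 3 != 18
  Index 2: 18 == 18, found!
Therefore result = 2.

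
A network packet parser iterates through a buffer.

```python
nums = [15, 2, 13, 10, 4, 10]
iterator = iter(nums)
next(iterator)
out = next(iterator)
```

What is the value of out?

Step 1: Create iterator over [15, 2, 13, 10, 4, 10].
Step 2: next() consumes 15.
Step 3: next() returns 2.
Therefore out = 2.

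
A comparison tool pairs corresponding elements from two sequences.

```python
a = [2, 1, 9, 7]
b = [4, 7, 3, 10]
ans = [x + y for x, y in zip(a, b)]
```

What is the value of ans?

Step 1: Add corresponding elements:
  2 + 4 = 6
  1 + 7 = 8
  9 + 3 = 12
  7 + 10 = 17
Therefore ans = [6, 8, 12, 17].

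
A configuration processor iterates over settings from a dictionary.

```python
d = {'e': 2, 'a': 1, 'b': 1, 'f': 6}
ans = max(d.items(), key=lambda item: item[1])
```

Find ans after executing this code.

Step 1: Find item with maximum value:
  ('e', 2)
  ('a', 1)
  ('b', 1)
  ('f', 6)
Step 2: Maximum value is 6 at key 'f'.
Therefore ans = ('f', 6).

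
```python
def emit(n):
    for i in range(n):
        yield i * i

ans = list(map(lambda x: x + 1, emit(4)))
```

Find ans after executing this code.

Step 1: emit(4) yields squares: [0, 1, 4, 9].
Step 2: map adds 1 to each: [1, 2, 5, 10].
Therefore ans = [1, 2, 5, 10].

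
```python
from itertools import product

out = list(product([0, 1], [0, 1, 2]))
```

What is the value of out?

Step 1: product([0, 1], [0, 1, 2]) gives all pairs:
  (0, 0)
  (0, 1)
  (0, 2)
  (1, 0)
  (1, 1)
  (1, 2)
Therefore out = [(0, 0), (0, 1), (0, 2), (1, 0), (1, 1), (1, 2)].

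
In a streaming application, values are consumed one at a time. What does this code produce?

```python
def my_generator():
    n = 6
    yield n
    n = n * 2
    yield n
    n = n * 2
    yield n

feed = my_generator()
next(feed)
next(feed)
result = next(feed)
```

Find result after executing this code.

Step 1: Trace through generator execution:
  Yield 1: n starts at 6, yield 6
  Yield 2: n = 6 * 2 = 12, yield 12
  Yield 3: n = 12 * 2 = 24, yield 24
Step 2: First next() gets 6, second next() gets the second value, third next() yields 24.
Therefore result = 24.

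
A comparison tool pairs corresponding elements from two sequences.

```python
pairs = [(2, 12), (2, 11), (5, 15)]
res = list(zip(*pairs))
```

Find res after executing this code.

Step 1: zip(*pairs) transposes: unzips [(2, 12), (2, 11), (5, 15)] into separate sequences.
Step 2: First elements: (2, 2, 5), second elements: (12, 11, 15).
Therefore res = [(2, 2, 5), (12, 11, 15)].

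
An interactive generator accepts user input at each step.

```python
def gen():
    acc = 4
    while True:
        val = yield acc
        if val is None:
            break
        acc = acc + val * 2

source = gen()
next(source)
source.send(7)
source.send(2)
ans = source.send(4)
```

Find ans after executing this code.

Step 1: next() -> yield acc=4.
Step 2: send(7) -> val=7, acc = 4 + 7*2 = 18, yield 18.
Step 3: send(2) -> val=2, acc = 18 + 2*2 = 22, yield 22.
Step 4: send(4) -> val=4, acc = 22 + 4*2 = 30, yield 30.
Therefore ans = 30.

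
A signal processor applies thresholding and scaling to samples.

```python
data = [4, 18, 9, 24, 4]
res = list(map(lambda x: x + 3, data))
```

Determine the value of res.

Step 1: Apply lambda x: x + 3 to each element:
  4 -> 7
  18 -> 21
  9 -> 12
  24 -> 27
  4 -> 7
Therefore res = [7, 21, 12, 27, 7].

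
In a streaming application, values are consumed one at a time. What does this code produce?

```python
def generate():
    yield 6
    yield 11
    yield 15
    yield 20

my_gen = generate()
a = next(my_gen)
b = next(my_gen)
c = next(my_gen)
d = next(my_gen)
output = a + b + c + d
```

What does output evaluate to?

Step 1: Create generator and consume all values:
  a = next(my_gen) = 6
  b = next(my_gen) = 11
  c = next(my_gen) = 15
  d = next(my_gen) = 20
Step 2: output = 6 + 11 + 15 + 20 = 52.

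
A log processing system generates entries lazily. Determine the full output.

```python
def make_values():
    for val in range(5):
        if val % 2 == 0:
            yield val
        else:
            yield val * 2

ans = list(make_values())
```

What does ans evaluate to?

Step 1: For each val in range(5), yield val if even, else val*2:
  val=0 (even): yield 0
  val=1 (odd): yield 1*2 = 2
  val=2 (even): yield 2
  val=3 (odd): yield 3*2 = 6
  val=4 (even): yield 4
Therefore ans = [0, 2, 2, 6, 4].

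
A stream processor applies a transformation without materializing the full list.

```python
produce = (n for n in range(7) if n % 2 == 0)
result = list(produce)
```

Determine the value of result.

Step 1: Filter range(7) keeping only even values:
  n=0: even, included
  n=1: odd, excluded
  n=2: even, included
  n=3: odd, excluded
  n=4: even, included
  n=5: odd, excluded
  n=6: even, included
Therefore result = [0, 2, 4, 6].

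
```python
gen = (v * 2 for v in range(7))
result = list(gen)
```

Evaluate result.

Step 1: For each v in range(7), compute v*2:
  v=0: 0*2 = 0
  v=1: 1*2 = 2
  v=2: 2*2 = 4
  v=3: 3*2 = 6
  v=4: 4*2 = 8
  v=5: 5*2 = 10
  v=6: 6*2 = 12
Therefore result = [0, 2, 4, 6, 8, 10, 12].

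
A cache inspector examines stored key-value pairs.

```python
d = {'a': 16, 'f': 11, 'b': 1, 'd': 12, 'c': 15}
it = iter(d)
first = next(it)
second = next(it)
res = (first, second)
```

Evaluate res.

Step 1: iter(d) iterates over keys: ['a', 'f', 'b', 'd', 'c'].
Step 2: first = next(it) = 'a', second = next(it) = 'f'.
Therefore res = ('a', 'f').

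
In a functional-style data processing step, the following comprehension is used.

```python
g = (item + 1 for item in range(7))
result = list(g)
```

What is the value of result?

Step 1: For each item in range(7), compute item+1:
  item=0: 0+1 = 1
  item=1: 1+1 = 2
  item=2: 2+1 = 3
  item=3: 3+1 = 4
  item=4: 4+1 = 5
  item=5: 5+1 = 6
  item=6: 6+1 = 7
Therefore result = [1, 2, 3, 4, 5, 6, 7].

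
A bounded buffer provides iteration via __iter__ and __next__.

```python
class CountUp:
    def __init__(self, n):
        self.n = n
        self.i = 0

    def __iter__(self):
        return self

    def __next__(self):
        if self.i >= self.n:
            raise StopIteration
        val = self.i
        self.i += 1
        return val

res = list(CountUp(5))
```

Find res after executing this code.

Step 1: CountUp(5) creates an iterator counting 0 to 4.
Step 2: list() consumes all values: [0, 1, 2, 3, 4].
Therefore res = [0, 1, 2, 3, 4].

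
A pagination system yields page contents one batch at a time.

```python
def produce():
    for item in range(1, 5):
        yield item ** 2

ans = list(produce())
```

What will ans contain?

Step 1: For each item in range(1, 5), yield item**2:
  item=1: yield 1**2 = 1
  item=2: yield 2**2 = 4
  item=3: yield 3**2 = 9
  item=4: yield 4**2 = 16
Therefore ans = [1, 4, 9, 16].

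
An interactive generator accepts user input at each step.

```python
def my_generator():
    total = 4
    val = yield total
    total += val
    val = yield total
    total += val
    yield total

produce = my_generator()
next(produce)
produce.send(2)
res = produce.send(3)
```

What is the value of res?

Step 1: next() -> yield total=4.
Step 2: send(2) -> val=2, total = 4+2 = 6, yield 6.
Step 3: send(3) -> val=3, total = 6+3 = 9, yield 9.
Therefore res = 9.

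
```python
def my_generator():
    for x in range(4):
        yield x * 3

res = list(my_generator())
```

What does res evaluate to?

Step 1: For each x in range(4), yield x * 3:
  x=0: yield 0 * 3 = 0
  x=1: yield 1 * 3 = 3
  x=2: yield 2 * 3 = 6
  x=3: yield 3 * 3 = 9
Therefore res = [0, 3, 6, 9].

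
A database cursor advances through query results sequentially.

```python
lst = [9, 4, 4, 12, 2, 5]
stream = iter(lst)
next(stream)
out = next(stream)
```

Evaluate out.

Step 1: Create iterator over [9, 4, 4, 12, 2, 5].
Step 2: next() consumes 9.
Step 3: next() returns 4.
Therefore out = 4.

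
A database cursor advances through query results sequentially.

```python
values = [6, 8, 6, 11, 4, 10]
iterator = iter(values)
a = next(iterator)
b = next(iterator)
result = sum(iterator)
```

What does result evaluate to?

Step 1: Create iterator over [6, 8, 6, 11, 4, 10].
Step 2: a = next() = 6, b = next() = 8.
Step 3: sum() of remaining [6, 11, 4, 10] = 31.
Therefore result = 31.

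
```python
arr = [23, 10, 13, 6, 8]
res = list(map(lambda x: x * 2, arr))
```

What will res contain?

Step 1: Apply lambda x: x * 2 to each element:
  23 -> 46
  10 -> 20
  13 -> 26
  6 -> 12
  8 -> 16
Therefore res = [46, 20, 26, 12, 16].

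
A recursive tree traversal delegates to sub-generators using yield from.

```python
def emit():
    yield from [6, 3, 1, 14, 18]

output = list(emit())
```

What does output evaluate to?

Step 1: yield from delegates to the iterable, yielding each element.
Step 2: Collected values: [6, 3, 1, 14, 18].
Therefore output = [6, 3, 1, 14, 18].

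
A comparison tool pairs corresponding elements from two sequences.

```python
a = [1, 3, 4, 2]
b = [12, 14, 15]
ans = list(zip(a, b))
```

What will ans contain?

Step 1: zip stops at shortest (len(a)=4, len(b)=3):
  Index 0: (1, 12)
  Index 1: (3, 14)
  Index 2: (4, 15)
Step 2: Last element of a (2) has no pair, dropped.
Therefore ans = [(1, 12), (3, 14), (4, 15)].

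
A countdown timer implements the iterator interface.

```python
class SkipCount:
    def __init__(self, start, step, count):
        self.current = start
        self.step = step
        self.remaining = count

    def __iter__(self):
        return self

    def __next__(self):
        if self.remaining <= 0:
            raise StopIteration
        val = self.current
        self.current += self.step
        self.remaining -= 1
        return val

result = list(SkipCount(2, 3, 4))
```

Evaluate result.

Step 1: SkipCount starts at 2, increments by 3, for 4 steps:
  Yield 2, then current += 3
  Yield 5, then current += 3
  Yield 8, then current += 3
  Yield 11, then current += 3
Therefore result = [2, 5, 8, 11].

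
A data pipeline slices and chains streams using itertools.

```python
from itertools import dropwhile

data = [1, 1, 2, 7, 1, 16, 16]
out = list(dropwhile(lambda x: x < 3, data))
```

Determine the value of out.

Step 1: dropwhile drops elements while < 3:
  1 < 3: dropped
  1 < 3: dropped
  2 < 3: dropped
  7: kept (dropping stopped)
Step 2: Remaining elements kept regardless of condition.
Therefore out = [7, 1, 16, 16].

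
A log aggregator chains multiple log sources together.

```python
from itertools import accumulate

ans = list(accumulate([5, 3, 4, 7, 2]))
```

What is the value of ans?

Step 1: accumulate computes running sums:
  + 5 = 5
  + 3 = 8
  + 4 = 12
  + 7 = 19
  + 2 = 21
Therefore ans = [5, 8, 12, 19, 21].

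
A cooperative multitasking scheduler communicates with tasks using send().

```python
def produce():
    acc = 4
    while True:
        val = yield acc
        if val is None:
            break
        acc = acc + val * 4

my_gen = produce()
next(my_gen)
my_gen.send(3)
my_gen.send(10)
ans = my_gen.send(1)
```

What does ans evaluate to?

Step 1: next() -> yield acc=4.
Step 2: send(3) -> val=3, acc = 4 + 3*4 = 16, yield 16.
Step 3: send(10) -> val=10, acc = 16 + 10*4 = 56, yield 56.
Step 4: send(1) -> val=1, acc = 56 + 1*4 = 60, yield 60.
Therefore ans = 60.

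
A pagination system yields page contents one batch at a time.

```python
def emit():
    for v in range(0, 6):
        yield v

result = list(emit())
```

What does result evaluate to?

Step 1: The generator yields each value from range(0, 6).
Step 2: list() consumes all yields: [0, 1, 2, 3, 4, 5].
Therefore result = [0, 1, 2, 3, 4, 5].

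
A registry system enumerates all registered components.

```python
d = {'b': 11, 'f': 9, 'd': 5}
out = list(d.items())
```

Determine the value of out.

Step 1: d.items() returns (key, value) pairs in insertion order.
Therefore out = [('b', 11), ('f', 9), ('d', 5)].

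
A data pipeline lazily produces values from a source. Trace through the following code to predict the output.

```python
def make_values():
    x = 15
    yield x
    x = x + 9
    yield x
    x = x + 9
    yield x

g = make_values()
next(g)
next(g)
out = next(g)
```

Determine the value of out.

Step 1: Trace through generator execution:
  Yield 1: x starts at 15, yield 15
  Yield 2: x = 15 + 9 = 24, yield 24
  Yield 3: x = 24 + 9 = 33, yield 33
Step 2: First next() gets 15, second next() gets the second value, third next() yields 33.
Therefore out = 33.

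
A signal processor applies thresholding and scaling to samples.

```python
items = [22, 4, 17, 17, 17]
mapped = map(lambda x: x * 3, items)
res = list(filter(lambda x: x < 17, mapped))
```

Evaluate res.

Step 1: Map x * 3:
  22 -> 66
  4 -> 12
  17 -> 51
  17 -> 51
  17 -> 51
Step 2: Filter for < 17:
  66: removed
  12: kept
  51: removed
  51: removed
  51: removed
Therefore res = [12].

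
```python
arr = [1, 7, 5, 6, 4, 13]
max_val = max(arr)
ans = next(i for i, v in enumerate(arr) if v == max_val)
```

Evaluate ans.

Step 1: max([1, 7, 5, 6, 4, 13]) = 13.
Step 2: Find first index where value == 13:
  Index 0: 1 != 13
  Index 1: 7 != 13
  Index 2: 5 != 13
  Index 3: 6 != 13
  Index 4: 4 != 13
  Index 5: 13 == 13, found!
Therefore ans = 5.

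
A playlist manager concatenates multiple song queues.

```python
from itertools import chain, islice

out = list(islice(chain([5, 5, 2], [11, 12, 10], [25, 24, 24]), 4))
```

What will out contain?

Step 1: chain([5, 5, 2], [11, 12, 10], [25, 24, 24]) = [5, 5, 2, 11, 12, 10, 25, 24, 24].
Step 2: islice takes first 4 elements: [5, 5, 2, 11].
Therefore out = [5, 5, 2, 11].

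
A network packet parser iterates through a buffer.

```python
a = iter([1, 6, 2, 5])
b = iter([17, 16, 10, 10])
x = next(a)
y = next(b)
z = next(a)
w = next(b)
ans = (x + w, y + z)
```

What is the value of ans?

Step 1: a iterates [1, 6, 2, 5], b iterates [17, 16, 10, 10].
Step 2: x = next(a) = 1, y = next(b) = 17.
Step 3: z = next(a) = 6, w = next(b) = 16.
Step 4: ans = (1 + 16, 17 + 6) = (17, 23).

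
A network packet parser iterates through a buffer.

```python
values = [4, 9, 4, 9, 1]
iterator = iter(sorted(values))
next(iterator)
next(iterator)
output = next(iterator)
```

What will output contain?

Step 1: sorted([4, 9, 4, 9, 1]) = [1, 4, 4, 9, 9].
Step 2: Create iterator and skip 2 elements.
Step 3: next() returns 4.
Therefore output = 4.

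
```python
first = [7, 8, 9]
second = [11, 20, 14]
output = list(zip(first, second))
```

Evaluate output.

Step 1: zip pairs elements at same index:
  Index 0: (7, 11)
  Index 1: (8, 20)
  Index 2: (9, 14)
Therefore output = [(7, 11), (8, 20), (9, 14)].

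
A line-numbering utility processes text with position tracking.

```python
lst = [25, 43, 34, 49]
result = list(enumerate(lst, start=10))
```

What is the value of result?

Step 1: enumerate with start=10:
  (10, 25)
  (11, 43)
  (12, 34)
  (13, 49)
Therefore result = [(10, 25), (11, 43), (12, 34), (13, 49)].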